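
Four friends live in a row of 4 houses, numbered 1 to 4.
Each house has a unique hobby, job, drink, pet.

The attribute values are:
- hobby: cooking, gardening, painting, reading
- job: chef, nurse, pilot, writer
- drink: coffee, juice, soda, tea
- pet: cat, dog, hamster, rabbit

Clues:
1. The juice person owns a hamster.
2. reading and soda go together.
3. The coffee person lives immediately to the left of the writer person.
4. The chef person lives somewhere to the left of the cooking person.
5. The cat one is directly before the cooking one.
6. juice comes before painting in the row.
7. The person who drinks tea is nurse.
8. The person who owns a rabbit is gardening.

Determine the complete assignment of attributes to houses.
Solution:

House | Hobby | Job | Drink | Pet
---------------------------------
  1   | gardening | chef | coffee | rabbit
  2   | reading | writer | soda | cat
  3   | cooking | pilot | juice | hamster
  4   | painting | nurse | tea | dog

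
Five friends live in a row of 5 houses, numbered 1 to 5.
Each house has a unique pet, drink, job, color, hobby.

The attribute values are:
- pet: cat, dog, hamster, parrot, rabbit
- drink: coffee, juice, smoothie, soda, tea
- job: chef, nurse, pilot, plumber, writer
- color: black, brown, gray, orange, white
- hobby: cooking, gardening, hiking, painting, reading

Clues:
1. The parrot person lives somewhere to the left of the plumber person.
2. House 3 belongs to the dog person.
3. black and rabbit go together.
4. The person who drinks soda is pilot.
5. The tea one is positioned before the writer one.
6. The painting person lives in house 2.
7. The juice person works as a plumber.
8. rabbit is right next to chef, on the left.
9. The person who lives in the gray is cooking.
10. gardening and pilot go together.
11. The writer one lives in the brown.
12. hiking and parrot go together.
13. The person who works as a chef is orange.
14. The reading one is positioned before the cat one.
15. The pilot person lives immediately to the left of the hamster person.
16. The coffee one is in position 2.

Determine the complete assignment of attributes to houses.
Solution:

House | Pet | Drink | Job | Color | Hobby
-----------------------------------------
  1   | rabbit | soda | pilot | black | gardening
  2   | hamster | coffee | chef | orange | painting
  3   | dog | tea | nurse | white | reading
  4   | parrot | smoothie | writer | brown | hiking
  5   | cat | juice | plumber | gray | cooking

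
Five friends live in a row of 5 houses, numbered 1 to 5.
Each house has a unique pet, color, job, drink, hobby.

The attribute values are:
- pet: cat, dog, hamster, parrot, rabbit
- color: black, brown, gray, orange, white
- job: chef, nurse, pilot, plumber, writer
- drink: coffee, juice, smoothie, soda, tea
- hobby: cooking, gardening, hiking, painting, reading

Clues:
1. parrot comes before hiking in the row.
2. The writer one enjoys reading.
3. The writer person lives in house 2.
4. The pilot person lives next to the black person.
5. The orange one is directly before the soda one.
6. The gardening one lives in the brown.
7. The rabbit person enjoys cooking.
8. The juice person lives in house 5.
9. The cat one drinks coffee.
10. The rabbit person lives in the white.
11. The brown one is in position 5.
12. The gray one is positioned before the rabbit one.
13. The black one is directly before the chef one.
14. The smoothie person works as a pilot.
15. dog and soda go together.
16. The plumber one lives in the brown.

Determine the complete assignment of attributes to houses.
Solution:

House | Pet | Color | Job | Drink | Hobby
-----------------------------------------
  1   | parrot | orange | pilot | smoothie | painting
  2   | dog | black | writer | soda | reading
  3   | cat | gray | chef | coffee | hiking
  4   | rabbit | white | nurse | tea | cooking
  5   | hamster | brown | plumber | juice | gardening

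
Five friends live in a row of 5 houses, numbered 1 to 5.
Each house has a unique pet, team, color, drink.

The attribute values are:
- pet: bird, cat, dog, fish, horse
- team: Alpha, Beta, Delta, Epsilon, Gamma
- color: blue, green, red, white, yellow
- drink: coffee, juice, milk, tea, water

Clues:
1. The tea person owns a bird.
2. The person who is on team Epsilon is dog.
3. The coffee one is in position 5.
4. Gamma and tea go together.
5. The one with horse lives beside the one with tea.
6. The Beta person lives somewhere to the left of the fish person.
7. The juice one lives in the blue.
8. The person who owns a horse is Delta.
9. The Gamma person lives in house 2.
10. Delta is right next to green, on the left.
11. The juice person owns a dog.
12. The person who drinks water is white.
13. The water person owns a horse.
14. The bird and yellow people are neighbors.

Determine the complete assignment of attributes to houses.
Solution:

House | Pet | Team | Color | Drink
----------------------------------
  1   | horse | Delta | white | water
  2   | bird | Gamma | green | tea
  3   | cat | Beta | yellow | milk
  4   | dog | Epsilon | blue | juice
  5   | fish | Alpha | red | coffee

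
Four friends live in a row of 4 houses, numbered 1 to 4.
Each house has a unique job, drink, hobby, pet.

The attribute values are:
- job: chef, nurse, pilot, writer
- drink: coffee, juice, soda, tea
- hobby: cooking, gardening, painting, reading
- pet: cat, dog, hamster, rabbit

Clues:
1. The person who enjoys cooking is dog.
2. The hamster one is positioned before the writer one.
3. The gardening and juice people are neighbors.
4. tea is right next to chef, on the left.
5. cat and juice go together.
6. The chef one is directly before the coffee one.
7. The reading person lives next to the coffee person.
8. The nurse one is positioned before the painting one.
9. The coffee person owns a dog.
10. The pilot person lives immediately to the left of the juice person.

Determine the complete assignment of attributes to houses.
Solution:

House | Job | Drink | Hobby | Pet
---------------------------------
  1   | pilot | tea | gardening | hamster
  2   | chef | juice | reading | cat
  3   | nurse | coffee | cooking | dog
  4   | writer | soda | painting | rabbit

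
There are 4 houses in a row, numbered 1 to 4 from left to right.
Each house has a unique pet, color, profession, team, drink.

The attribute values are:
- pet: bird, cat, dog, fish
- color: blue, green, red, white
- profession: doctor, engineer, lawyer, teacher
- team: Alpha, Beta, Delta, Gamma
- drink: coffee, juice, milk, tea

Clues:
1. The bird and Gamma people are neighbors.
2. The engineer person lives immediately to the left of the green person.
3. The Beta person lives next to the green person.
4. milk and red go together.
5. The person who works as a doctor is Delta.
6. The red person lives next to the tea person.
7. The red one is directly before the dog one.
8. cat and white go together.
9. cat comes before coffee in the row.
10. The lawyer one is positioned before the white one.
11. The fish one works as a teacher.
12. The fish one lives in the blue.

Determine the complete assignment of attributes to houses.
Solution:

House | Pet | Color | Profession | Team | Drink
-----------------------------------------------
  1   | bird | red | engineer | Beta | milk
  2   | dog | green | lawyer | Gamma | tea
  3   | cat | white | doctor | Delta | juice
  4   | fish | blue | teacher | Alpha | coffee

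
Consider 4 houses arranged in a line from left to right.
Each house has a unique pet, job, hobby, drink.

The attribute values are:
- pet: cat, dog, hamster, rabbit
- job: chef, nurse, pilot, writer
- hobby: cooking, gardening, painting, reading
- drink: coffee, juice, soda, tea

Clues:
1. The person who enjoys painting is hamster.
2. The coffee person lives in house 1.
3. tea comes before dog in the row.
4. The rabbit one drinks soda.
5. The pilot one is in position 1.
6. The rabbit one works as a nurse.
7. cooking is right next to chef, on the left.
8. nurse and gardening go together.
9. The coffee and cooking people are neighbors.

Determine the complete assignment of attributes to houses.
Solution:

House | Pet | Job | Hobby | Drink
---------------------------------
  1   | hamster | pilot | painting | coffee
  2   | cat | writer | cooking | tea
  3   | dog | chef | reading | juice
  4   | rabbit | nurse | gardening | soda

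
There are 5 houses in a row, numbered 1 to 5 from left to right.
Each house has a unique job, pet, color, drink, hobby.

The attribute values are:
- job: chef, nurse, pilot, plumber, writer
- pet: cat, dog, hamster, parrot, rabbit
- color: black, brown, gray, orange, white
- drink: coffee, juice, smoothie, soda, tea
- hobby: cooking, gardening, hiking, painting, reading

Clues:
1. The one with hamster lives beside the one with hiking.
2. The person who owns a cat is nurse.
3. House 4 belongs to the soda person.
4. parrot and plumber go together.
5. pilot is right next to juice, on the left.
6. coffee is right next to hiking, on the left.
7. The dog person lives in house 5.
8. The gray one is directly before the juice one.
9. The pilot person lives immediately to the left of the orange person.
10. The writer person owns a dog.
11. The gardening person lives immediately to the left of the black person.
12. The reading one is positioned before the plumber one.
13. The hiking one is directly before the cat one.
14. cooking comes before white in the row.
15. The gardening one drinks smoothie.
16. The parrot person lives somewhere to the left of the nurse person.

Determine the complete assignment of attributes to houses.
Solution:

House | Job | Pet | Color | Drink | Hobby
-----------------------------------------
  1   | pilot | hamster | gray | coffee | reading
  2   | plumber | parrot | orange | juice | hiking
  3   | nurse | cat | brown | smoothie | gardening
  4   | chef | rabbit | black | soda | cooking
  5   | writer | dog | white | tea | painting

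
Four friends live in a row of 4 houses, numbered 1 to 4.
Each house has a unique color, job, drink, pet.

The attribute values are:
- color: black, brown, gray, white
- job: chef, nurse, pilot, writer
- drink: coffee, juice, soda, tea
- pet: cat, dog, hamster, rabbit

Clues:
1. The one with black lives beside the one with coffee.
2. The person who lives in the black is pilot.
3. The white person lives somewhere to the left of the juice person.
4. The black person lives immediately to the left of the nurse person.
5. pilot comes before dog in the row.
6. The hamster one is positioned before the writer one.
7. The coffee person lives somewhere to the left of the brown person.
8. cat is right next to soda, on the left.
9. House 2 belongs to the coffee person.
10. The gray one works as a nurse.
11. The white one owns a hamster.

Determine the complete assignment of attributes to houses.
Solution:

House | Color | Job | Drink | Pet
---------------------------------
  1   | black | pilot | tea | rabbit
  2   | gray | nurse | coffee | cat
  3   | white | chef | soda | hamster
  4   | brown | writer | juice | dog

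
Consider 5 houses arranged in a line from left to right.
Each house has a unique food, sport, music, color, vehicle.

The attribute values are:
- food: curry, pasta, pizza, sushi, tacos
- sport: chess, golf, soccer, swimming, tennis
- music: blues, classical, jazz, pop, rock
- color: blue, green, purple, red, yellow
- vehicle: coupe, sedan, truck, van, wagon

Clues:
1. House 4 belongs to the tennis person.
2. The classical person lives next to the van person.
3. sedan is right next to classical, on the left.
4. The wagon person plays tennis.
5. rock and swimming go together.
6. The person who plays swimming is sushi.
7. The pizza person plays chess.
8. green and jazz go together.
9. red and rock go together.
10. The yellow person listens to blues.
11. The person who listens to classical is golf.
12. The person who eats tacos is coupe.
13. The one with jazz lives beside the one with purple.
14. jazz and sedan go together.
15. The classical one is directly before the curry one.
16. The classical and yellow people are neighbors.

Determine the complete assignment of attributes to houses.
Solution:

House | Food | Sport | Music | Color | Vehicle
----------------------------------------------
  1   | pizza | chess | jazz | green | sedan
  2   | tacos | golf | classical | purple | coupe
  3   | curry | soccer | blues | yellow | van
  4   | pasta | tennis | pop | blue | wagon
  5   | sushi | swimming | rock | red | truck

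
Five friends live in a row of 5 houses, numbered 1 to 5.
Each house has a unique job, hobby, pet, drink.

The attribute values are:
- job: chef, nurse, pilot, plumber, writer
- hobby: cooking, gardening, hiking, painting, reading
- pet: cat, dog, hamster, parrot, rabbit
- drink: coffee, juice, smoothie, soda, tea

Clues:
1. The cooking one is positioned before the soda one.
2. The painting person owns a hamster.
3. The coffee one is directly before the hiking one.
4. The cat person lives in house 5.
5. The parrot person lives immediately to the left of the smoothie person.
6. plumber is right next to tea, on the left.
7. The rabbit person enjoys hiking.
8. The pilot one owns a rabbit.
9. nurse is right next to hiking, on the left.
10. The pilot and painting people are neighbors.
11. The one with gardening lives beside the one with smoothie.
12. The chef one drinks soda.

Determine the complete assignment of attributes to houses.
Solution:

House | Job | Hobby | Pet | Drink
---------------------------------
  1   | nurse | gardening | parrot | coffee
  2   | pilot | hiking | rabbit | smoothie
  3   | plumber | painting | hamster | juice
  4   | writer | cooking | dog | tea
  5   | chef | reading | cat | soda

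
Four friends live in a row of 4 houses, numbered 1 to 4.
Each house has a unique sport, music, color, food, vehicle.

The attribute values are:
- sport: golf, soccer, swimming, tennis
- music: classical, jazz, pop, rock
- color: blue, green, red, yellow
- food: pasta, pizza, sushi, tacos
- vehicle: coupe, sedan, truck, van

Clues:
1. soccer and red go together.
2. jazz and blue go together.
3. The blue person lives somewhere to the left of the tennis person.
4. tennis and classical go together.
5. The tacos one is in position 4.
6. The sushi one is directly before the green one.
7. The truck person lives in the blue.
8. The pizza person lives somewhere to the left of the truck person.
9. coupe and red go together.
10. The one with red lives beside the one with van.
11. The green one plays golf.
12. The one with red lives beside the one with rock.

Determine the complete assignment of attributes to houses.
Solution:

House | Sport | Music | Color | Food | Vehicle
----------------------------------------------
  1   | soccer | pop | red | sushi | coupe
  2   | golf | rock | green | pizza | van
  3   | swimming | jazz | blue | pasta | truck
  4   | tennis | classical | yellow | tacos | sedan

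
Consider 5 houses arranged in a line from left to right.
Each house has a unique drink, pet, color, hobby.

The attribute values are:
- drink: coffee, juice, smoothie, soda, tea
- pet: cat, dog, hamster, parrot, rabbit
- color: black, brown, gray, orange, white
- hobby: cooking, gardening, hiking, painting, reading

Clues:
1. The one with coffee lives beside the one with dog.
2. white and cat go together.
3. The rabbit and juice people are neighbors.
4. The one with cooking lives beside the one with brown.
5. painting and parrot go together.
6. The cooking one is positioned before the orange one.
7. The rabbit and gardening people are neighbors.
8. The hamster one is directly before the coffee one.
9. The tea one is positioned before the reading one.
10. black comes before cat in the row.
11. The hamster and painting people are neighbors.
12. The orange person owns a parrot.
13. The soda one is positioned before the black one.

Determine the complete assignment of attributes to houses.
Solution:

House | Drink | Pet | Color | Hobby
-----------------------------------
  1   | soda | rabbit | gray | cooking
  2   | juice | hamster | brown | gardening
  3   | coffee | parrot | orange | painting
  4   | tea | dog | black | hiking
  5   | smoothie | cat | white | reading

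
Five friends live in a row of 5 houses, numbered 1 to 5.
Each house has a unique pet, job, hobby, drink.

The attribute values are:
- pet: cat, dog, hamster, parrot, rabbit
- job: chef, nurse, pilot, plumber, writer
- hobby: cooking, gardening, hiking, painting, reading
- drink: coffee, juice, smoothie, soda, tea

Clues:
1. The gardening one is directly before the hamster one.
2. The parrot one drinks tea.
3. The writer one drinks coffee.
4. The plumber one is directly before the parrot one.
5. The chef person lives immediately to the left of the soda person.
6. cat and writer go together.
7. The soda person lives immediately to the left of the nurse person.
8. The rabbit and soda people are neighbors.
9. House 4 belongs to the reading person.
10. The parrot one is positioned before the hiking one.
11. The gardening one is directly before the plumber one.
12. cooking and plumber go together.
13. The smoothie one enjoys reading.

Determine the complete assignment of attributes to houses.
Solution:

House | Pet | Job | Hobby | Drink
---------------------------------
  1   | rabbit | chef | gardening | juice
  2   | hamster | plumber | cooking | soda
  3   | parrot | nurse | painting | tea
  4   | dog | pilot | reading | smoothie
  5   | cat | writer | hiking | coffee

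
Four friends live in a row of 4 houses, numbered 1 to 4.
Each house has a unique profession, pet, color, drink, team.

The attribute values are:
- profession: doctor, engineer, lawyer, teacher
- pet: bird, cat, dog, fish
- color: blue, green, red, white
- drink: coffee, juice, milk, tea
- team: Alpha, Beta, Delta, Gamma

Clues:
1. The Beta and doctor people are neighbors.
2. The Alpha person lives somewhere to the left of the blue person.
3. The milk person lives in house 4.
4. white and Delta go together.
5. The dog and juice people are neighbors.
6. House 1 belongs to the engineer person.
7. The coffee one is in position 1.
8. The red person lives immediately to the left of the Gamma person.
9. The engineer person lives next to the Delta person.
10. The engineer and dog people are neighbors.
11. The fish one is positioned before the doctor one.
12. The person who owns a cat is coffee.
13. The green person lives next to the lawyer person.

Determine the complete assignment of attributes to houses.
Solution:

House | Profession | Pet | Color | Drink | Team
-----------------------------------------------
  1   | engineer | cat | green | coffee | Alpha
  2   | lawyer | dog | white | tea | Delta
  3   | teacher | fish | red | juice | Beta
  4   | doctor | bird | blue | milk | Gamma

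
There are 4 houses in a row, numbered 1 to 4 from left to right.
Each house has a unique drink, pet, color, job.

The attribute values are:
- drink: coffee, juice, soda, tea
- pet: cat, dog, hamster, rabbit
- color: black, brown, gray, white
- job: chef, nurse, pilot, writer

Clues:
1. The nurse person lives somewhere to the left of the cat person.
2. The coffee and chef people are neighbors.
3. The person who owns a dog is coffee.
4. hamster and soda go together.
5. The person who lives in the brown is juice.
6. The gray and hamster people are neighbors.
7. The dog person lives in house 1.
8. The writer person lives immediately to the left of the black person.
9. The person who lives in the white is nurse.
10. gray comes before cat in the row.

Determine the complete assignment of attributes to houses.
Solution:

House | Drink | Pet | Color | Job
---------------------------------
  1   | coffee | dog | gray | writer
  2   | soda | hamster | black | chef
  3   | tea | rabbit | white | nurse
  4   | juice | cat | brown | pilot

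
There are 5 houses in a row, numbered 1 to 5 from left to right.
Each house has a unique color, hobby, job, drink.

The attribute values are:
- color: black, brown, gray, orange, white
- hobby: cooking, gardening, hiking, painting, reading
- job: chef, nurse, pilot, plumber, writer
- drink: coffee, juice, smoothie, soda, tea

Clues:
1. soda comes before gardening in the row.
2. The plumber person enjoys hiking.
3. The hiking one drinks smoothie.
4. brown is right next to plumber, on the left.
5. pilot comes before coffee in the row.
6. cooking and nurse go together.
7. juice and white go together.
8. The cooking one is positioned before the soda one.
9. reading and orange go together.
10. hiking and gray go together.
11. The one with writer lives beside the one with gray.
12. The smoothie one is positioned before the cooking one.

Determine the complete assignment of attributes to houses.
Solution:

House | Color | Hobby | Job | Drink
-----------------------------------
  1   | brown | painting | writer | tea
  2   | gray | hiking | plumber | smoothie
  3   | white | cooking | nurse | juice
  4   | orange | reading | pilot | soda
  5   | black | gardening | chef | coffee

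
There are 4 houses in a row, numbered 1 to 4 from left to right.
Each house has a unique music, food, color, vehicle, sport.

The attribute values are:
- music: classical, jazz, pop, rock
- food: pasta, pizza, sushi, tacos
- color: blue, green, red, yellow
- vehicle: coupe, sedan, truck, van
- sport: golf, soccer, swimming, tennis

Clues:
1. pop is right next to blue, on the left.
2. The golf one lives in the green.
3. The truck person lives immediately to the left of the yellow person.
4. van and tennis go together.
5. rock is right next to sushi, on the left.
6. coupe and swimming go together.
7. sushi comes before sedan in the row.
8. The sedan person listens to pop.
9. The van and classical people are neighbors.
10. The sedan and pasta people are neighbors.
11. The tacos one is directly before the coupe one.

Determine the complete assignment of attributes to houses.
Solution:

House | Music | Food | Color | Vehicle | Sport
----------------------------------------------
  1   | rock | pizza | red | van | tennis
  2   | classical | sushi | green | truck | golf
  3   | pop | tacos | yellow | sedan | soccer
  4   | jazz | pasta | blue | coupe | swimming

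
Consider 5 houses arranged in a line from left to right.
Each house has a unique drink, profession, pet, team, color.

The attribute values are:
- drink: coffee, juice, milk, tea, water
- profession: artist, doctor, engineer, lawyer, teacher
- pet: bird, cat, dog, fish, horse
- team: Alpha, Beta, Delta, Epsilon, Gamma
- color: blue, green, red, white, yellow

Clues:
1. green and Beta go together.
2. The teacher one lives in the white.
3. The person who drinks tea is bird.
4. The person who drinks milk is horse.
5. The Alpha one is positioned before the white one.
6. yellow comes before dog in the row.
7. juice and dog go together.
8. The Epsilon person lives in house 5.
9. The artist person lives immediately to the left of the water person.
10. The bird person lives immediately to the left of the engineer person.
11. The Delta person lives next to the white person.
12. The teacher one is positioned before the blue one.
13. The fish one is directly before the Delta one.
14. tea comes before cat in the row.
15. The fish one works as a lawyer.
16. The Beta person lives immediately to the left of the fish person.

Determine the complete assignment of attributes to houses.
Solution:

House | Drink | Profession | Pet | Team | Color
-----------------------------------------------
  1   | milk | artist | horse | Beta | green
  2   | water | lawyer | fish | Alpha | yellow
  3   | juice | doctor | dog | Delta | red
  4   | tea | teacher | bird | Gamma | white
  5   | coffee | engineer | cat | Epsilon | blue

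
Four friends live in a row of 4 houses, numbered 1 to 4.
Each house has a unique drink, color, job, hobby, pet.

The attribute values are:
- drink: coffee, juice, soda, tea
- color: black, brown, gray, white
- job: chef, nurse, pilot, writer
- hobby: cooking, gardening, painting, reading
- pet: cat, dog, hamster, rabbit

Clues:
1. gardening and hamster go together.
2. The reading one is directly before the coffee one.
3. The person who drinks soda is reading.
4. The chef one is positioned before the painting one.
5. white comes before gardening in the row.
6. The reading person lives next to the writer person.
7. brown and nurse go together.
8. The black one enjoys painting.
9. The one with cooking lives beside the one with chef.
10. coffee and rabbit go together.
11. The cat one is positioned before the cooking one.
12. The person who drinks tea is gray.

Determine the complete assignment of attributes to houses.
Solution:

House | Drink | Color | Job | Hobby | Pet
-----------------------------------------
  1   | soda | brown | nurse | reading | cat
  2   | coffee | white | writer | cooking | rabbit
  3   | tea | gray | chef | gardening | hamster
  4   | juice | black | pilot | painting | dog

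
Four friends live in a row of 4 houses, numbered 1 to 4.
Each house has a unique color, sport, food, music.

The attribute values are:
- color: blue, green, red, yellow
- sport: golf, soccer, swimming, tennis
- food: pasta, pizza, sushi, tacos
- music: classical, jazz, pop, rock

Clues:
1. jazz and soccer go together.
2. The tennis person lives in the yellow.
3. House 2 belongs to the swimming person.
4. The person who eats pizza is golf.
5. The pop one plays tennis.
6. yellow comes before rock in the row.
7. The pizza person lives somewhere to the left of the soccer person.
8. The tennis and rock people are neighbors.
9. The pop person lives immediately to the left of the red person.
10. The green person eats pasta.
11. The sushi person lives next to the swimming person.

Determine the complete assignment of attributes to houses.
Solution:

House | Color | Sport | Food | Music
------------------------------------
  1   | yellow | tennis | sushi | pop
  2   | red | swimming | tacos | rock
  3   | blue | golf | pizza | classical
  4   | green | soccer | pasta | jazz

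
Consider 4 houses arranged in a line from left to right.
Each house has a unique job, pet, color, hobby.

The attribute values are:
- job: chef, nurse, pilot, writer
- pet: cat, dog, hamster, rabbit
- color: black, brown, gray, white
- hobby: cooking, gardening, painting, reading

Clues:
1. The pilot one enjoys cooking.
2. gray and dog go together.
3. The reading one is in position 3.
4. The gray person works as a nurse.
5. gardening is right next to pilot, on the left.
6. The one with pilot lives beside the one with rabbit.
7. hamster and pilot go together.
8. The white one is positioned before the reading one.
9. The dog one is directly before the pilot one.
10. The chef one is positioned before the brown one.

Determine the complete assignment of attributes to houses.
Solution:

House | Job | Pet | Color | Hobby
---------------------------------
  1   | nurse | dog | gray | gardening
  2   | pilot | hamster | white | cooking
  3   | chef | rabbit | black | reading
  4   | writer | cat | brown | painting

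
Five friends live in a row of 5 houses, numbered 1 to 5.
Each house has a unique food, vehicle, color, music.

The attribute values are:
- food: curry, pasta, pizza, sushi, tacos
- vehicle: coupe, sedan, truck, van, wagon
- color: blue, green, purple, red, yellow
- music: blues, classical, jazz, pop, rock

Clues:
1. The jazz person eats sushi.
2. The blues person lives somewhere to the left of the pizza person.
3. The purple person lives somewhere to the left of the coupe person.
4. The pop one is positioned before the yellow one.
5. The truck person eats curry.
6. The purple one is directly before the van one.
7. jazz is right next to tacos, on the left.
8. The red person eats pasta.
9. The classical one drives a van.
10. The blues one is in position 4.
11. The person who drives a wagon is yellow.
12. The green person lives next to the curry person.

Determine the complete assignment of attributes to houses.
Solution:

House | Food | Vehicle | Color | Music
--------------------------------------
  1   | sushi | sedan | purple | jazz
  2   | tacos | van | green | classical
  3   | curry | truck | blue | pop
  4   | pasta | coupe | red | blues
  5   | pizza | wagon | yellow | rock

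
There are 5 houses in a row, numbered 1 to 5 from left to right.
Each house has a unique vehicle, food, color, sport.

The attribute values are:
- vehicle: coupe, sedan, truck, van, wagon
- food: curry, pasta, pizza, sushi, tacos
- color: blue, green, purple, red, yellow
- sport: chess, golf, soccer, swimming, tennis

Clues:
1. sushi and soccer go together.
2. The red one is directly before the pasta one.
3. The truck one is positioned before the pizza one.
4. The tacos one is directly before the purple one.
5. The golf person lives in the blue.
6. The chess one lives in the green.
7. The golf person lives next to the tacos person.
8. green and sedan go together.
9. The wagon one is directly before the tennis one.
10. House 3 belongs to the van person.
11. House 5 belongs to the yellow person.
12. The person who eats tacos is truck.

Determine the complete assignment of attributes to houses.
Solution:

House | Vehicle | Food | Color | Sport
--------------------------------------
  1   | wagon | curry | blue | golf
  2   | truck | tacos | red | tennis
  3   | van | pasta | purple | swimming
  4   | sedan | pizza | green | chess
  5   | coupe | sushi | yellow | soccer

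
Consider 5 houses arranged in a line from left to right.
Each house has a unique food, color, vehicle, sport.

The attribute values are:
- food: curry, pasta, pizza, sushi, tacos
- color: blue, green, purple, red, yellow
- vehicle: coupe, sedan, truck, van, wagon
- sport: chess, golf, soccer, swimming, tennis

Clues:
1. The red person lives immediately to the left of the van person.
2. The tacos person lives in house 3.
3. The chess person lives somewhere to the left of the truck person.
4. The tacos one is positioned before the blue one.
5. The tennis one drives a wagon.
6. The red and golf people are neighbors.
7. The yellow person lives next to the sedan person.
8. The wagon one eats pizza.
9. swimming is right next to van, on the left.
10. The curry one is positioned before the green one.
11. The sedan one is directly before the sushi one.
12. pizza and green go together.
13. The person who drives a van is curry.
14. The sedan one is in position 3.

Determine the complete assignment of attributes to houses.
Solution:

House | Food | Color | Vehicle | Sport
--------------------------------------
  1   | pasta | red | coupe | swimming
  2   | curry | yellow | van | golf
  3   | tacos | purple | sedan | chess
  4   | sushi | blue | truck | soccer
  5   | pizza | green | wagon | tennis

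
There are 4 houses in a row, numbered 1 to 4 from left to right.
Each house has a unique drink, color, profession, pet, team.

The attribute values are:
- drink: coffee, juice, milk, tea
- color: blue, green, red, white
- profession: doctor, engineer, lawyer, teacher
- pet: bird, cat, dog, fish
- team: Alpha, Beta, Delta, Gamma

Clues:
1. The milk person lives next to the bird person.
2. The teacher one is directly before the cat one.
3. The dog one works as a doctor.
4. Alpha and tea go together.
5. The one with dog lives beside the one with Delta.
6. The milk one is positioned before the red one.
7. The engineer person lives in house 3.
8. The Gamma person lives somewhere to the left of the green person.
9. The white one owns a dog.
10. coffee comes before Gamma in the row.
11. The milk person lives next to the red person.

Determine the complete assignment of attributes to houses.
Solution:

House | Drink | Color | Profession | Pet | Team
-----------------------------------------------
  1   | milk | white | doctor | dog | Beta
  2   | coffee | red | teacher | bird | Delta
  3   | juice | blue | engineer | cat | Gamma
  4   | tea | green | lawyer | fish | Alpha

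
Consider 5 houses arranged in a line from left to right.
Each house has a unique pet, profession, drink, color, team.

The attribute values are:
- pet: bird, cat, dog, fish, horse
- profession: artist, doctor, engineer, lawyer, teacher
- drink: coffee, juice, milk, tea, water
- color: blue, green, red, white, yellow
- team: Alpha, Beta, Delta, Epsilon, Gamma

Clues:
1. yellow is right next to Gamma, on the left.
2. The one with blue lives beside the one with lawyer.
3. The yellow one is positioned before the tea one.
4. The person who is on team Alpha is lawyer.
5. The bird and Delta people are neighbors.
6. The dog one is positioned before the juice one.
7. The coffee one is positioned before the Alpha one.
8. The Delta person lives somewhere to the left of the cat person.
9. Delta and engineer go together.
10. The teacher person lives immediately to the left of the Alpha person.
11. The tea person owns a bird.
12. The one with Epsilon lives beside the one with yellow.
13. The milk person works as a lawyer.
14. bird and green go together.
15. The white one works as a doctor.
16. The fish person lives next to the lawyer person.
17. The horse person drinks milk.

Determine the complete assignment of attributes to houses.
Solution:

House | Pet | Profession | Drink | Color | Team
-----------------------------------------------
  1   | fish | teacher | coffee | blue | Epsilon
  2   | horse | lawyer | milk | yellow | Alpha
  3   | bird | artist | tea | green | Gamma
  4   | dog | engineer | water | red | Delta
  5   | cat | doctor | juice | white | Beta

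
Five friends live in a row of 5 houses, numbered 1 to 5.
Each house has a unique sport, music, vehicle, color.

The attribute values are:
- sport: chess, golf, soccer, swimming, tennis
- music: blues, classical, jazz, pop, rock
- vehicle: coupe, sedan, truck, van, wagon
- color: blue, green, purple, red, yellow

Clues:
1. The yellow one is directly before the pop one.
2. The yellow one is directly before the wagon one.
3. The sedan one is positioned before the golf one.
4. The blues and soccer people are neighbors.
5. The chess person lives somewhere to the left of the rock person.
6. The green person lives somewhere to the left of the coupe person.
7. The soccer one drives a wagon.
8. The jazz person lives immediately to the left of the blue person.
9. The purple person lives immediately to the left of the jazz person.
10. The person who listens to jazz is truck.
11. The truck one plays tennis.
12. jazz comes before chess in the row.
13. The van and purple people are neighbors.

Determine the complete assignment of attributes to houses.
Solution:

House | Sport | Music | Vehicle | Color
---------------------------------------
  1   | swimming | blues | van | yellow
  2   | soccer | pop | wagon | purple
  3   | tennis | jazz | truck | green
  4   | chess | classical | sedan | blue
  5   | golf | rock | coupe | red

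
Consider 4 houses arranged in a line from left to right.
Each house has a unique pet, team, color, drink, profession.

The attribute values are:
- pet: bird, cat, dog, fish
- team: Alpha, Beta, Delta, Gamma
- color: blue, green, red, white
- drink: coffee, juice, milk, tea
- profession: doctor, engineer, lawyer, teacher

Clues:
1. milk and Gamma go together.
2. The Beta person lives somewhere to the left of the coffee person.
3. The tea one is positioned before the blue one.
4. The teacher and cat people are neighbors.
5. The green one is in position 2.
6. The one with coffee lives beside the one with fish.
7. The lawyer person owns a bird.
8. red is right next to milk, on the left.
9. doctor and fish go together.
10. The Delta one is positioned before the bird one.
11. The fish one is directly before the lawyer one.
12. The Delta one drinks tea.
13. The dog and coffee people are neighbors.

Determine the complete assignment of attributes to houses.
Solution:

House | Pet | Team | Color | Drink | Profession
-----------------------------------------------
  1   | dog | Beta | white | juice | teacher
  2   | cat | Alpha | green | coffee | engineer
  3   | fish | Delta | red | tea | doctor
  4   | bird | Gamma | blue | milk | lawyer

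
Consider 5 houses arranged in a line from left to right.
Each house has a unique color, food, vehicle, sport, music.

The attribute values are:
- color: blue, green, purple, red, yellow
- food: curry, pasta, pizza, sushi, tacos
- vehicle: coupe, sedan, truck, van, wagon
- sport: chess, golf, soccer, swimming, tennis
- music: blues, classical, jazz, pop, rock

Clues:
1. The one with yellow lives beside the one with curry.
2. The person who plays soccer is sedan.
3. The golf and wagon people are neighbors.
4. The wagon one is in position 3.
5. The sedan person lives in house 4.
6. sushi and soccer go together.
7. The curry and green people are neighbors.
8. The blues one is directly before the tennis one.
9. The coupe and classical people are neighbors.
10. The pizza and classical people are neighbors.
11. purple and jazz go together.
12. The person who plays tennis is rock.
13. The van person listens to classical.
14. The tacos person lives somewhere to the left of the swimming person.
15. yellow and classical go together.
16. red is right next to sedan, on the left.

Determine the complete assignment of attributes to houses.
Solution:

House | Color | Food | Vehicle | Sport | Music
----------------------------------------------
  1   | purple | pizza | coupe | chess | jazz
  2   | yellow | tacos | van | golf | classical
  3   | red | curry | wagon | swimming | pop
  4   | green | sushi | sedan | soccer | blues
  5   | blue | pasta | truck | tennis | rock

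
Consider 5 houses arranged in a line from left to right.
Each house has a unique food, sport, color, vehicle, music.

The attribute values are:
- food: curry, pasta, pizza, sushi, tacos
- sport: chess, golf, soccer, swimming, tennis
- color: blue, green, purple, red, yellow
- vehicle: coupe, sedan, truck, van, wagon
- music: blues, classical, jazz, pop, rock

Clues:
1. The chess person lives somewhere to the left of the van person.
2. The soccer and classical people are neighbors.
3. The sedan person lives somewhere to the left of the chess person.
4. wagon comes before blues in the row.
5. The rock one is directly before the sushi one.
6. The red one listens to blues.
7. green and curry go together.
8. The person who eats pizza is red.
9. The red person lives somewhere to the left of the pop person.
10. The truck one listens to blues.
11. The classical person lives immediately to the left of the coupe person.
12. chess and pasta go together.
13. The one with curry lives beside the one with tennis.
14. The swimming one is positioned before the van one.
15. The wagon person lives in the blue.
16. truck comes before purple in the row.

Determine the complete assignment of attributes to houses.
Solution:

House | Food | Sport | Color | Vehicle | Music
----------------------------------------------
  1   | curry | soccer | green | sedan | rock
  2   | sushi | tennis | blue | wagon | classical
  3   | pasta | chess | yellow | coupe | jazz
  4   | pizza | swimming | red | truck | blues
  5   | tacos | golf | purple | van | pop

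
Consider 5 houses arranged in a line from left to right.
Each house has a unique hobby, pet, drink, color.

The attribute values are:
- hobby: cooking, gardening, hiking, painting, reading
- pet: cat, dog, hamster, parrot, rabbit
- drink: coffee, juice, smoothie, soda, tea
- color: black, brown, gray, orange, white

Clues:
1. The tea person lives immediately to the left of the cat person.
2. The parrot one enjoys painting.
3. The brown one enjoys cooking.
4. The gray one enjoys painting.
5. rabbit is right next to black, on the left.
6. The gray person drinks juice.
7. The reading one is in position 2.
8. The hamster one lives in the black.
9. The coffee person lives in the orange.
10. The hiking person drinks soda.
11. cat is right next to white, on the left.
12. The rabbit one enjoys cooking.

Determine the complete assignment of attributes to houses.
Solution:

House | Hobby | Pet | Drink | Color
-----------------------------------
  1   | cooking | rabbit | smoothie | brown
  2   | reading | hamster | tea | black
  3   | gardening | cat | coffee | orange
  4   | hiking | dog | soda | white
  5   | painting | parrot | juice | gray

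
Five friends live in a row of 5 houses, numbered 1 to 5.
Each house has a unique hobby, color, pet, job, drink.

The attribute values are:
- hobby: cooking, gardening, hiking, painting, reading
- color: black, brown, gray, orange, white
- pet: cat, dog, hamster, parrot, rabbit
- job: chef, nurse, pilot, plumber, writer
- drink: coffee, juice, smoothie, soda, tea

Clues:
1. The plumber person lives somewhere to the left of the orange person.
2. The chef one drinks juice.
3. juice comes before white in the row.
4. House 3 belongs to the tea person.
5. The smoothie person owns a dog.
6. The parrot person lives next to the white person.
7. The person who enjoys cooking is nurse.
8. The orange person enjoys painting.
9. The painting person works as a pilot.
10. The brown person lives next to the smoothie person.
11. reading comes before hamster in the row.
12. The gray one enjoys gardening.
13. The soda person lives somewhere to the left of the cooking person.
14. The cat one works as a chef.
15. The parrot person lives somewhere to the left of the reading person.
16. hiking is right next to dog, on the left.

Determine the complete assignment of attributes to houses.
Solution:

House | Hobby | Color | Pet | Job | Drink
-----------------------------------------
  1   | hiking | brown | cat | chef | juice
  2   | gardening | gray | dog | plumber | smoothie
  3   | painting | orange | parrot | pilot | tea
  4   | reading | white | rabbit | writer | soda
  5   | cooking | black | hamster | nurse | coffee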